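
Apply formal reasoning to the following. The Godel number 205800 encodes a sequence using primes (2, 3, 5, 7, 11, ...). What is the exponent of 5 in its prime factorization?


Factorize 205800 by dividing by 5 repeatedly.
Division steps: 5 divides 205800 exactly 2 time(s).
Exponent of 5 = 2

2


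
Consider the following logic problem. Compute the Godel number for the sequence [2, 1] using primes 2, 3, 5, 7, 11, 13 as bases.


Encode each element as an exponent of the corresponding prime:
  2^2 = 4
  3^1 = 3
Product = 4 * 3 = 12

12


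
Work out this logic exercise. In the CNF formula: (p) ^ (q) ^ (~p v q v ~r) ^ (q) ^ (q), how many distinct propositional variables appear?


Identify each variable that appears in the formula.
Variables found: p, q, r
Count = 3

3


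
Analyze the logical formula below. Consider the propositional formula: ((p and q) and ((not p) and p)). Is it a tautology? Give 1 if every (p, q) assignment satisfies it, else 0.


Check all 4 assignments:
p=0, q=0: 0
p=0, q=1: 0
p=1, q=0: 0
p=1, q=1: 0
Satisfying count = 0/4.
Tautology iff count = 4: no.

0


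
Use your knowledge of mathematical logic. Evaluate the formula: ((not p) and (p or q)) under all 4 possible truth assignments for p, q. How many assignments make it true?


Check all 4 assignments:
p=0, q=0: 0
p=0, q=1: 1
p=1, q=0: 0
p=1, q=1: 0
Count of True = 1

1


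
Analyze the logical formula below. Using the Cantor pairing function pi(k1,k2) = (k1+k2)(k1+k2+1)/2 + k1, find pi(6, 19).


k1 + k2 = 25
(k1+k2)(k1+k2+1)/2 = 25 * 26 / 2 = 325
pi = 325 + 6 = 331

331


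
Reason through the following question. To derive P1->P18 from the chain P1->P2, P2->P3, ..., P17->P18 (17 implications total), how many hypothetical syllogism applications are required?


With 17 implications in a chain connecting 18 propositions:
P1->P2, P2->P3, ..., P17->P18
Steps needed = (number of implications) - 1 = 17 - 1 = 16

16


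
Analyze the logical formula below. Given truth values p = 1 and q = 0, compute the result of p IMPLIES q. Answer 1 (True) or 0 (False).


p = 1, q = 0
Operation: p IMPLIES q
Evaluate: 1 IMPLIES 0 = 0

0


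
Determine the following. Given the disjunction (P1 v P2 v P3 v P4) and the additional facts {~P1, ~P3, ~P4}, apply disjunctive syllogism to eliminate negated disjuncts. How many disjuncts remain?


Original disjuncts (4): P1, P2, P3, P4
Negated (eliminate): ~P1, ~P3, ~P4
Remaining disjuncts: P2
Count = 4 - 3 = 1

1


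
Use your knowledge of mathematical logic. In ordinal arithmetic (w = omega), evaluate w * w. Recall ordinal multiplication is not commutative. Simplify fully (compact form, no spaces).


Compute w * w.
Ordinal * is associative and left-distributive over +, but NOT commutative; for finite n>1, n*w = w but w*n stays w*n.
w * w = w^2 by definition.
Result = w^2

w^2


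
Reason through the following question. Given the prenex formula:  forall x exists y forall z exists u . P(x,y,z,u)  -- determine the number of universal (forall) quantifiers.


Quantifier prefix: forall x exists y forall z exists u
Mark each quantifier type:
  U E U E
Universal count = 2, Existential count = 2
Asked for universal (forall) quantifiers: 2

2


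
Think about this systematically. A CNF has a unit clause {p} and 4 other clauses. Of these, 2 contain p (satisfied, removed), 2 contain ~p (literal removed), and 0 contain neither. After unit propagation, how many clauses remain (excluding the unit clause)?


Satisfied (removed): 2
Shortened (remain): 2
Unchanged (remain): 0
Remaining = 2 + 0 = 2

2


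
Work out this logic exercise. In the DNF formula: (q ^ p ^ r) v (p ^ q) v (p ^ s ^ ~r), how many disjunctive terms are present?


A DNF formula is a disjunction of terms (conjunctions).
Terms are separated by v.
Counting the disjuncts: 3 terms.

3


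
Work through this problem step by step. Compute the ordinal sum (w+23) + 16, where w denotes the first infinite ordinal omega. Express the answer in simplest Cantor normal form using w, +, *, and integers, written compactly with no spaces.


Compute (w+23) + 16.
Ordinal + is associative but NOT commutative; for finite n>0, n + w = w but w + n stays w+n.
By associativity: (w+23) + 16 = w + (23+16) = w+39.
Result = w+39

w+39


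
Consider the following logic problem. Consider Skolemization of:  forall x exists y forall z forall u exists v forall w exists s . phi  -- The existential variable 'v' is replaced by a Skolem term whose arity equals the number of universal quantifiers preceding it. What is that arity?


Quantifier prefix: forall x exists y forall z forall u exists v forall w exists s
'v' is existentially quantified at position 5.
Universal variables preceding it: x, z, u
Skolem function arity = 3

3


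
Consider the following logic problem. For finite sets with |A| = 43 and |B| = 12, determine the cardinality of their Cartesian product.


The Cartesian product A x B contains all ordered pairs (a, b).
|A x B| = |A| * |B| = 43 * 12 = 516

516


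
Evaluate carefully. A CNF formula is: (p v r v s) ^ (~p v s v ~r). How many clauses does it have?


A CNF formula is a conjunction of clauses.
Clauses are separated by ^.
Counting the conjuncts: 2 clauses.

2


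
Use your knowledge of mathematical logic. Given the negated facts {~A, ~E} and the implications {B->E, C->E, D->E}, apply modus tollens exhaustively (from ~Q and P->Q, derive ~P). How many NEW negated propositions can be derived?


Initial negated facts: {~A, ~E}
Apply modus tollens to closure:
  ~E and B->E  =>  ~B
  ~E and C->E  =>  ~C
  ~E and D->E  =>  ~D
Final negated: {~A, ~B, ~C, ~D, ~E}
New negations: {~B, ~C, ~D}
Count = 3

3


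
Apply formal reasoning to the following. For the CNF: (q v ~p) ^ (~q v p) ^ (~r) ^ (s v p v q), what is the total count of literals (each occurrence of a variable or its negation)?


Counting literals in each clause:
Clause 1: 2 literal(s)
Clause 2: 2 literal(s)
Clause 3: 1 literal(s)
Clause 4: 3 literal(s)
Total = 8

8


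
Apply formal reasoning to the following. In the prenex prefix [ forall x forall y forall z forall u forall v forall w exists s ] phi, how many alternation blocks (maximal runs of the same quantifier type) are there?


Quantifier-type sequence: A A A A A A E  (A=forall, E=exists)
Group into maximal same-type runs:
  Ax6 | Ex1
Number of blocks = 2

2


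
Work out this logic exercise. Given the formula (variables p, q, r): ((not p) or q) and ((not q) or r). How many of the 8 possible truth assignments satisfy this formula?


Evaluate all 8 assignments for p, q, r:
p=0, q=0, r=0: 1
p=0, q=0, r=1: 1
p=0, q=1, r=0: 0
p=0, q=1, r=1: 1
p=1, q=0, r=0: 0
p=1, q=0, r=1: 0
p=1, q=1, r=0: 0
p=1, q=1, r=1: 1
Satisfying count = 4

4


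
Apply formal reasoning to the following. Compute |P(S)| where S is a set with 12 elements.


The power set of a set with n elements has 2^n elements.
|P(S)| = 2^12 = 4096

4096


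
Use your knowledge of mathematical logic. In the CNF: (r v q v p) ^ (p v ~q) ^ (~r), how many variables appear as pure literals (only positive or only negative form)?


Check each variable for pure literal status:
p: pure positive
q: mixed (not pure)
r: mixed (not pure)
Pure literal count = 1

1


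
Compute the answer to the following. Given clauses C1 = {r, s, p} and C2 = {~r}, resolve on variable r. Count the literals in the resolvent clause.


Remove r from C1 and ~r from C2.
C1 remainder: {s, p}
C2 remainder: {}
Union (resolvent): {p, s}
Resolvent has 2 literal(s).

2


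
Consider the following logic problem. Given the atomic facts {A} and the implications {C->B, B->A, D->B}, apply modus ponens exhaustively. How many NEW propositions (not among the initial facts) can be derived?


Initial facts: {A}
Apply modus ponens to closure:
  (no implication fires)
Final known: {A}
New propositions: {(none)}
Count = 0

0


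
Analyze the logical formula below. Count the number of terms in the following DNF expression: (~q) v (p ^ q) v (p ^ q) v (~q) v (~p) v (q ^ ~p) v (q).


A DNF formula is a disjunction of terms (conjunctions).
Terms are separated by v.
Counting the disjuncts: 7 terms.

7


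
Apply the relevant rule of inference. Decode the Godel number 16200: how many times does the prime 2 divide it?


Factorize 16200 by dividing by 2 repeatedly.
Division steps: 2 divides 16200 exactly 3 time(s).
Exponent of 2 = 3

3


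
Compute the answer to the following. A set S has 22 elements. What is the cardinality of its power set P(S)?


The power set of a set with n elements has 2^n elements.
|P(S)| = 2^22 = 4194304

4194304


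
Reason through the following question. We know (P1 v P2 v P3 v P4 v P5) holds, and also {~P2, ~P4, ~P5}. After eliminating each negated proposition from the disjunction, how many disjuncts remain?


Original disjuncts (5): P1, P2, P3, P4, P5
Negated (eliminate): ~P2, ~P4, ~P5
Remaining disjuncts: P1, P3
Count = 5 - 3 = 2

2


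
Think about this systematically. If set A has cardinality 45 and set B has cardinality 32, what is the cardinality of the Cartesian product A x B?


The Cartesian product A x B contains all ordered pairs (a, b).
|A x B| = |A| * |B| = 45 * 32 = 1440

1440


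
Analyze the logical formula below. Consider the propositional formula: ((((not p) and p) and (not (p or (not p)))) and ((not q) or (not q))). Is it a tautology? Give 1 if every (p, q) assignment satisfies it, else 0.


Check all 4 assignments:
p=0, q=0: 0
p=0, q=1: 0
p=1, q=0: 0
p=1, q=1: 0
Satisfying count = 0/4.
Tautology iff count = 4: no.

0


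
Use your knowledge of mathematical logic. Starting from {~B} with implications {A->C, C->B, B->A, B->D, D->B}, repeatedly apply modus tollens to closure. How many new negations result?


Initial negated facts: {~B}
Apply modus tollens to closure:
  ~B and C->B  =>  ~C
  ~B and D->B  =>  ~D
  ~C and A->C  =>  ~A
Final negated: {~A, ~B, ~C, ~D}
New negations: {~A, ~C, ~D}
Count = 3

3


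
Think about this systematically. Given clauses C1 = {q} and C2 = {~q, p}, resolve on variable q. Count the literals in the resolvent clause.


Remove q from C1 and ~q from C2.
C1 remainder: {}
C2 remainder: {p}
Union (resolvent): {p}
Resolvent has 1 literal(s).

1


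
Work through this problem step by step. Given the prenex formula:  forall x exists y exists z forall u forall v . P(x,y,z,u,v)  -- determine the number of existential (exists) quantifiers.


Quantifier prefix: forall x exists y exists z forall u forall v
Mark each quantifier type:
  U E E U U
Universal count = 3, Existential count = 2
Asked for existential (exists) quantifiers: 2

2


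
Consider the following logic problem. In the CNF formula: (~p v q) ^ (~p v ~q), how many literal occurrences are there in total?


Counting literals in each clause:
Clause 1: 2 literal(s)
Clause 2: 2 literal(s)
Total = 4

4


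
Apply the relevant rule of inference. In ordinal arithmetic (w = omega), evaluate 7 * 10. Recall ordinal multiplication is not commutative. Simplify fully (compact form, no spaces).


Compute 7 * 10.
Ordinal * is associative and left-distributive over +, but NOT commutative; for finite n>1, n*w = w but w*n stays w*n.
Both finite; ordinal * agrees with natural *: 7 * 10 = 70.
Result = 70

70


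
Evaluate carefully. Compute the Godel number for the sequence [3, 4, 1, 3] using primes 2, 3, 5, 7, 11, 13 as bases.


Encode each element as an exponent of the corresponding prime:
  2^3 = 8
  3^4 = 81
  5^1 = 5
  7^3 = 343
Product = 8 * 81 * 5 * 343 = 1111320

1111320


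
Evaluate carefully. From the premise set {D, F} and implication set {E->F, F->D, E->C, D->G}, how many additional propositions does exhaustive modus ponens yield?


Initial facts: {D, F}
Apply modus ponens to closure:
  D and D->G  =>  G
Final known: {D, F, G}
New propositions: {G}
Count = 1

1


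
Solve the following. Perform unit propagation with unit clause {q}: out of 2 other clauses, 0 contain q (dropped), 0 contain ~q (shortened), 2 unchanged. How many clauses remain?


Satisfied (removed): 0
Shortened (remain): 0
Unchanged (remain): 2
Remaining = 0 + 2 = 2

2


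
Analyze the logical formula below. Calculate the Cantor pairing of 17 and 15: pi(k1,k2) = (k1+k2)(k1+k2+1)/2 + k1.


k1 + k2 = 32
(k1+k2)(k1+k2+1)/2 = 32 * 33 / 2 = 528
pi = 528 + 17 = 545

545


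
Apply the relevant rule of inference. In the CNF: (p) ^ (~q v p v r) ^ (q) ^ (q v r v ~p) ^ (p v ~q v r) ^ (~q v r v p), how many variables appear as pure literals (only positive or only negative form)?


Check each variable for pure literal status:
p: mixed (not pure)
q: mixed (not pure)
r: pure positive
Pure literal count = 1

1


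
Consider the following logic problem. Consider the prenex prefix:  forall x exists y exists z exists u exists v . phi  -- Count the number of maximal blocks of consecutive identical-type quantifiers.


Quantifier-type sequence: A E E E E  (A=forall, E=exists)
Group into maximal same-type runs:
  Ax1 | Ex4
Number of blocks = 2

2


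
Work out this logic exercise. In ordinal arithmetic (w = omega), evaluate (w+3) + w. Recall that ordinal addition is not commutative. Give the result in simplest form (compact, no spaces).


Compute (w+3) + w.
Ordinal + is associative but NOT commutative; for finite n>0, n + w = w but w + n stays w+n.
(w+3) + w = w + (3+w) = w + w = w*2 (the finite tail 3 is absorbed by the right w).
Result = w*2

w*2


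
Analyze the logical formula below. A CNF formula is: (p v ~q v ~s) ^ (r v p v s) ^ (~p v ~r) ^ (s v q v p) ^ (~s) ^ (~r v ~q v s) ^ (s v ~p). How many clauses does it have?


A CNF formula is a conjunction of clauses.
Clauses are separated by ^.
Counting the conjuncts: 7 clauses.

7


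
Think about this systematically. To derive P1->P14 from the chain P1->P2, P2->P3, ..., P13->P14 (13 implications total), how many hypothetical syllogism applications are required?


With 13 implications in a chain connecting 14 propositions:
P1->P2, P2->P3, ..., P13->P14
Steps needed = (number of implications) - 1 = 13 - 1 = 12

12


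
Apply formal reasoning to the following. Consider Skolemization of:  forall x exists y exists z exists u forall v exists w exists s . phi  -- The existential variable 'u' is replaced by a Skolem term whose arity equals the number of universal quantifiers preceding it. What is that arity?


Quantifier prefix: forall x exists y exists z exists u forall v exists w exists s
'u' is existentially quantified at position 4.
Universal variables preceding it: x
Skolem function arity = 1

1


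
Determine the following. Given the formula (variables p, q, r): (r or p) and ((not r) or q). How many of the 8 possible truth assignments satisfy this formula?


Evaluate all 8 assignments for p, q, r:
p=0, q=0, r=0: 0
p=0, q=0, r=1: 0
p=0, q=1, r=0: 0
p=0, q=1, r=1: 1
p=1, q=0, r=0: 1
p=1, q=0, r=1: 0
p=1, q=1, r=0: 1
p=1, q=1, r=1: 1
Satisfying count = 4

4


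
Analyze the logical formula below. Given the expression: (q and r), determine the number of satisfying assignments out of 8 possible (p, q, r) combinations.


Check all 8 assignments:
p=0, q=0, r=0: 0
p=0, q=0, r=1: 0
p=0, q=1, r=0: 0
p=0, q=1, r=1: 1
p=1, q=0, r=0: 0
p=1, q=0, r=1: 0
p=1, q=1, r=0: 0
p=1, q=1, r=1: 1
Count of True = 2

2


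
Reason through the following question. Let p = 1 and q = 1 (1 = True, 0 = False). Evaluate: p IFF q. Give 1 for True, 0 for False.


p = 1, q = 1
Operation: p IFF q
Evaluate: 1 IFF 1 = 1

1


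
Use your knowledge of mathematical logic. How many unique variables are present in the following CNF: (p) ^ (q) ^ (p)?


Identify each variable that appears in the formula.
Variables found: p, q
Count = 2

2


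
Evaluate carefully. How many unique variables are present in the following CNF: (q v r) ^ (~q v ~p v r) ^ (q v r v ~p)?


Identify each variable that appears in the formula.
Variables found: p, q, r
Count = 3

3


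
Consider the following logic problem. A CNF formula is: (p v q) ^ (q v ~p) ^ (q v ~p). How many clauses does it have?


A CNF formula is a conjunction of clauses.
Clauses are separated by ^.
Counting the conjuncts: 3 clauses.

3


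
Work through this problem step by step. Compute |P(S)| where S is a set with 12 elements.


The power set of a set with n elements has 2^n elements.
|P(S)| = 2^12 = 4096

4096


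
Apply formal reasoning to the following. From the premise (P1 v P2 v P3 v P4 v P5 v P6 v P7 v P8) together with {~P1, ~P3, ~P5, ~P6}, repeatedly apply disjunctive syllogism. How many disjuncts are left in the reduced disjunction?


Original disjuncts (8): P1, P2, P3, P4, P5, P6, P7, P8
Negated (eliminate): ~P1, ~P3, ~P5, ~P6
Remaining disjuncts: P2, P4, P7, P8
Count = 8 - 4 = 4

4


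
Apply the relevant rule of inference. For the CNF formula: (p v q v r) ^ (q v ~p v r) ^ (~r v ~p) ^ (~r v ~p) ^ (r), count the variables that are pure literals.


Check each variable for pure literal status:
p: mixed (not pure)
q: pure positive
r: mixed (not pure)
Pure literal count = 1

1


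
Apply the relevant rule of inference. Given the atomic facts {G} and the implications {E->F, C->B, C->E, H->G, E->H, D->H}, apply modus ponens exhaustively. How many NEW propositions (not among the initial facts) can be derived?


Initial facts: {G}
Apply modus ponens to closure:
  (no implication fires)
Final known: {G}
New propositions: {(none)}
Count = 0

0


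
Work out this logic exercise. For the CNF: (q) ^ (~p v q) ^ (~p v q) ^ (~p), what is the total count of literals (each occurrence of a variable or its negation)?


Counting literals in each clause:
Clause 1: 1 literal(s)
Clause 2: 2 literal(s)
Clause 3: 2 literal(s)
Clause 4: 1 literal(s)
Total = 6

6


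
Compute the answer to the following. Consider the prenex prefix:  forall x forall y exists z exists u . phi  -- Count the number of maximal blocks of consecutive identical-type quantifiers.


Quantifier-type sequence: A A E E  (A=forall, E=exists)
Group into maximal same-type runs:
  Ax2 | Ex2
Number of blocks = 2

2


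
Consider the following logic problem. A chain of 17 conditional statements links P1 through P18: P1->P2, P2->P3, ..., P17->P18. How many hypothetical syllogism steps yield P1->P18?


With 17 implications in a chain connecting 18 propositions:
P1->P2, P2->P3, ..., P17->P18
Steps needed = (number of implications) - 1 = 17 - 1 = 16

16


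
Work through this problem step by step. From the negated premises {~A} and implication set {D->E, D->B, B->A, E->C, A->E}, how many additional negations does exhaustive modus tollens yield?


Initial negated facts: {~A}
Apply modus tollens to closure:
  ~A and B->A  =>  ~B
  ~B and D->B  =>  ~D
Final negated: {~A, ~B, ~D}
New negations: {~B, ~D}
Count = 2

2


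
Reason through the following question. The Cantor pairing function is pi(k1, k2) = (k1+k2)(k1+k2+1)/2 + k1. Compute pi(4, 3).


k1 + k2 = 7
(k1+k2)(k1+k2+1)/2 = 7 * 8 / 2 = 28
pi = 28 + 4 = 32

32


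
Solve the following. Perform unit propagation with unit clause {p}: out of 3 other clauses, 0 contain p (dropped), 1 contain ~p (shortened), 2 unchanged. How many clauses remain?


Satisfied (removed): 0
Shortened (remain): 1
Unchanged (remain): 2
Remaining = 1 + 2 = 3

3


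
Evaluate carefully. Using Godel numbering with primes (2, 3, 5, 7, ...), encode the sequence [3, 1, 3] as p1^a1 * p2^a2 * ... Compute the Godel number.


Encode each element as an exponent of the corresponding prime:
  2^3 = 8
  3^1 = 3
  5^3 = 125
Product = 8 * 3 * 125 = 3000

3000


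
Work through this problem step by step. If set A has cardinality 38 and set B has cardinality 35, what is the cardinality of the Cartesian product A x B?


The Cartesian product A x B contains all ordered pairs (a, b).
|A x B| = |A| * |B| = 38 * 35 = 1330

1330


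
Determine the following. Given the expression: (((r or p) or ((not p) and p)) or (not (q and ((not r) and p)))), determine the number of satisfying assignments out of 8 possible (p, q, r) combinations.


Check all 8 assignments:
p=0, q=0, r=0: 1
p=0, q=0, r=1: 1
p=0, q=1, r=0: 1
p=0, q=1, r=1: 1
p=1, q=0, r=0: 1
p=1, q=0, r=1: 1
p=1, q=1, r=0: 1
p=1, q=1, r=1: 1
Count of True = 8

8


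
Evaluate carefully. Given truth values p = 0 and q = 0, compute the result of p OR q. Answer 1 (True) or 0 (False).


p = 0, q = 0
Operation: p OR q
Evaluate: 0 OR 0 = 0

0


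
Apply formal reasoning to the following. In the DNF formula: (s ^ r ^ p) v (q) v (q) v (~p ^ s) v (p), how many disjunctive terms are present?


A DNF formula is a disjunction of terms (conjunctions).
Terms are separated by v.
Counting the disjuncts: 5 terms.

5


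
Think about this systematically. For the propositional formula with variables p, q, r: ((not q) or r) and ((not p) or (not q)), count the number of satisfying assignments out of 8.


Evaluate all 8 assignments for p, q, r:
p=0, q=0, r=0: 1
p=0, q=0, r=1: 1
p=0, q=1, r=0: 0
p=0, q=1, r=1: 1
p=1, q=0, r=0: 1
p=1, q=0, r=1: 1
p=1, q=1, r=0: 0
p=1, q=1, r=1: 0
Satisfying count = 5

5


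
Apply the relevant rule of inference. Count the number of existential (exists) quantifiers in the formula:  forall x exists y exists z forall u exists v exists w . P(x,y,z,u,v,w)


Quantifier prefix: forall x exists y exists z forall u exists v exists w
Mark each quantifier type:
  U E E U E E
Universal count = 2, Existential count = 4
Asked for existential (exists) quantifiers: 4

4


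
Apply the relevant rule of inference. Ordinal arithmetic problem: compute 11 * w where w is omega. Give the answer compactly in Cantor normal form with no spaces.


Compute 11 * w.
Ordinal * is associative and left-distributive over +, but NOT commutative; for finite n>1, n*w = w but w*n stays w*n.
For finite n>0, n * w = sup{n*k : k<w} = w. So 11 * w = w.
Result = w

w


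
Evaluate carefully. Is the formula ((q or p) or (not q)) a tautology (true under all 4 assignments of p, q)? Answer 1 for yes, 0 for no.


Check all 4 assignments:
p=0, q=0: 1
p=0, q=1: 1
p=1, q=0: 1
p=1, q=1: 1
Satisfying count = 4/4.
Tautology iff count = 4: yes.

1


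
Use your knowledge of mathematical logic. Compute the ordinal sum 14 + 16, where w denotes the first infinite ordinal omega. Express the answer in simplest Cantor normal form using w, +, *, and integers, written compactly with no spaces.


Compute 14 + 16.
Ordinal + is associative but NOT commutative; for finite n>0, n + w = w but w + n stays w+n.
Both operands finite; ordinal + agrees with natural +: 14 + 16 = 30.
Result = 30

30


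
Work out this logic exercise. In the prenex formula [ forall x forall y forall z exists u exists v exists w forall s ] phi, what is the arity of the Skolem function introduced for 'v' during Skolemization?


Quantifier prefix: forall x forall y forall z exists u exists v exists w forall s
'v' is existentially quantified at position 5.
Universal variables preceding it: x, y, z
Skolem function arity = 3

3


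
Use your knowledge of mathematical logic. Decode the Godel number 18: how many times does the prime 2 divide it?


Factorize 18 by dividing by 2 repeatedly.
Division steps: 2 divides 18 exactly 1 time(s).
Exponent of 2 = 1

1


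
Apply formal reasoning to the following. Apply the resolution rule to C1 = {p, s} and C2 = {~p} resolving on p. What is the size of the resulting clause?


Remove p from C1 and ~p from C2.
C1 remainder: {s}
C2 remainder: {}
Union (resolvent): {s}
Resolvent has 1 literal(s).

1


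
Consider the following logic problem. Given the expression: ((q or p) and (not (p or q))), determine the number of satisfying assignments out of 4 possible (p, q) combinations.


Check all 4 assignments:
p=0, q=0: 0
p=0, q=1: 0
p=1, q=0: 0
p=1, q=1: 0
Count of True = 0

0


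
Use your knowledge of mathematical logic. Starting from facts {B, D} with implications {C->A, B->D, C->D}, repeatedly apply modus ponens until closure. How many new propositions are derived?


Initial facts: {B, D}
Apply modus ponens to closure:
  (no implication fires)
Final known: {B, D}
New propositions: {(none)}
Count = 0

0


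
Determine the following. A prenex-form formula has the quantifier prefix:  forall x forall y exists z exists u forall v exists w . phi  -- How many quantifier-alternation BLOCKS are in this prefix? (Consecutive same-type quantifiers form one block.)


Quantifier-type sequence: A A E E A E  (A=forall, E=exists)
Group into maximal same-type runs:
  Ax2 | Ex2 | Ax1 | Ex1
Number of blocks = 4

4


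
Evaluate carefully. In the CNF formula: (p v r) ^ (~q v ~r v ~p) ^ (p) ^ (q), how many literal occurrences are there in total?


Counting literals in each clause:
Clause 1: 2 literal(s)
Clause 2: 3 literal(s)
Clause 3: 1 literal(s)
Clause 4: 1 literal(s)
Total = 7

7


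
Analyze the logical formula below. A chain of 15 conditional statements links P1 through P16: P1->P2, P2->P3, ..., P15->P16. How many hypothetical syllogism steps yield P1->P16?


With 15 implications in a chain connecting 16 propositions:
P1->P2, P2->P3, ..., P15->P16
Steps needed = (number of implications) - 1 = 15 - 1 = 14

14


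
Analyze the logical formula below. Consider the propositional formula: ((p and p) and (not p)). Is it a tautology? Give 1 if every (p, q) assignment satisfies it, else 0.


Check all 4 assignments:
p=0, q=0: 0
p=0, q=1: 0
p=1, q=0: 0
p=1, q=1: 0
Satisfying count = 0/4.
Tautology iff count = 4: no.

0


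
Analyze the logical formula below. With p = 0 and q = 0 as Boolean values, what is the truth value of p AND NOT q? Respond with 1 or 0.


p = 0, q = 0
Operation: p AND NOT q
Evaluate: 0 AND NOT 0 = 0

0


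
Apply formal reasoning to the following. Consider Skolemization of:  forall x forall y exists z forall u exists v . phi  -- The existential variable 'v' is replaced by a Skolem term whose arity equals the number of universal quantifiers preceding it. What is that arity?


Quantifier prefix: forall x forall y exists z forall u exists v
'v' is existentially quantified at position 5.
Universal variables preceding it: x, y, u
Skolem function arity = 3

3


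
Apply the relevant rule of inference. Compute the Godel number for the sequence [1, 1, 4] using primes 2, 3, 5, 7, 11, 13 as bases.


Encode each element as an exponent of the corresponding prime:
  2^1 = 2
  3^1 = 3
  5^4 = 625
Product = 2 * 3 * 625 = 3750

3750


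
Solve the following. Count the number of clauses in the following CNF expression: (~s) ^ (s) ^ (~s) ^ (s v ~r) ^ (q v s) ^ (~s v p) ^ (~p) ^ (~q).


A CNF formula is a conjunction of clauses.
Clauses are separated by ^.
Counting the conjuncts: 8 clauses.

8


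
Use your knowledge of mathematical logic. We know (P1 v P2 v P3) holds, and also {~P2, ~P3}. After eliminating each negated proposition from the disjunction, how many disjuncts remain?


Original disjuncts (3): P1, P2, P3
Negated (eliminate): ~P2, ~P3
Remaining disjuncts: P1
Count = 3 - 2 = 1

1


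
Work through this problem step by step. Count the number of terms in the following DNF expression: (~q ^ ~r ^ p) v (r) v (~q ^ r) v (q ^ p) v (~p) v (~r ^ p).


A DNF formula is a disjunction of terms (conjunctions).
Terms are separated by v.
Counting the disjuncts: 6 terms.

6


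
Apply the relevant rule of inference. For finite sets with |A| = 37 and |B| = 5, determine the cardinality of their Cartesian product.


The Cartesian product A x B contains all ordered pairs (a, b).
|A x B| = |A| * |B| = 37 * 5 = 185

185


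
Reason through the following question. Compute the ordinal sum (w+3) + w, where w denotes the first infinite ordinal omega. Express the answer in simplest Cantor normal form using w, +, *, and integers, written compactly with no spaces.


Compute (w+3) + w.
Ordinal + is associative but NOT commutative; for finite n>0, n + w = w but w + n stays w+n.
(w+3) + w = w + (3+w) = w + w = w*2 (the finite tail 3 is absorbed by the right w).
Result = w*2

w*2


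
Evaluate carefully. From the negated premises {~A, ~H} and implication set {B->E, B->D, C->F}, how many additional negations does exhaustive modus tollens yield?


Initial negated facts: {~A, ~H}
Apply modus tollens to closure:
  (no implication fires)
Final negated: {~A, ~H}
New negations: {(none)}
Count = 0

0


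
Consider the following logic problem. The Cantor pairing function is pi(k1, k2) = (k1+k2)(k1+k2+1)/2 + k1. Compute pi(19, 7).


k1 + k2 = 26
(k1+k2)(k1+k2+1)/2 = 26 * 27 / 2 = 351
pi = 351 + 19 = 370

370


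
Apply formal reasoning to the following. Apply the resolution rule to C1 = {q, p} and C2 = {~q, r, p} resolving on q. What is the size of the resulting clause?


Remove q from C1 and ~q from C2.
C1 remainder: {p}
C2 remainder: {r, p}
Union (resolvent): {p, r}
Resolvent has 2 literal(s).

2


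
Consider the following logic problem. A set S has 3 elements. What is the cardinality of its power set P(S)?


The power set of a set with n elements has 2^n elements.
|P(S)| = 2^3 = 8

8


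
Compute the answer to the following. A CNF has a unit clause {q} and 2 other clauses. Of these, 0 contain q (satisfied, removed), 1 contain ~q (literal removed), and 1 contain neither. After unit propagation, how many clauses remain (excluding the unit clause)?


Satisfied (removed): 0
Shortened (remain): 1
Unchanged (remain): 1
Remaining = 1 + 1 = 2

2


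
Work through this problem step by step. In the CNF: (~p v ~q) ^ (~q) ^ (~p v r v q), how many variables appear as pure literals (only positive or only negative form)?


Check each variable for pure literal status:
p: pure negative
q: mixed (not pure)
r: pure positive
Pure literal count = 2

2


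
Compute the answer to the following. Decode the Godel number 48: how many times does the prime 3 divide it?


Factorize 48 by dividing by 3 repeatedly.
Division steps: 3 divides 48 exactly 1 time(s).
Exponent of 3 = 1

1


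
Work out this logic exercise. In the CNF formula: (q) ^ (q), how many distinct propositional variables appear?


Identify each variable that appears in the formula.
Variables found: q
Count = 1

1


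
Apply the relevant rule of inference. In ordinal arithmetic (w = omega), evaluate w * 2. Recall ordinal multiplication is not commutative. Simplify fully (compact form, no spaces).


Compute w * 2.
Ordinal * is associative and left-distributive over +, but NOT commutative; for finite n>1, n*w = w but w*n stays w*n.
w * 2 means 2 copies of w concatenated: w*2.
Result = w*2

w*2


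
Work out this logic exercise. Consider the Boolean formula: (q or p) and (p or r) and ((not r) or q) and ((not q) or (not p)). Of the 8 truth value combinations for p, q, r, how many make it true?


Evaluate all 8 assignments for p, q, r:
p=0, q=0, r=0: 0
p=0, q=0, r=1: 0
p=0, q=1, r=0: 0
p=0, q=1, r=1: 1
p=1, q=0, r=0: 1
p=1, q=0, r=1: 0
p=1, q=1, r=0: 0
p=1, q=1, r=1: 0
Satisfying count = 2

2


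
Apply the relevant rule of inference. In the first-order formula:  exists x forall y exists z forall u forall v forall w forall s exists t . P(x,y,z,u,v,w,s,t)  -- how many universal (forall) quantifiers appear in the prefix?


Quantifier prefix: exists x forall y exists z forall u forall v forall w forall s exists t
Mark each quantifier type:
  E U E U U U U E
Universal count = 5, Existential count = 3
Asked for universal (forall) quantifiers: 5

5


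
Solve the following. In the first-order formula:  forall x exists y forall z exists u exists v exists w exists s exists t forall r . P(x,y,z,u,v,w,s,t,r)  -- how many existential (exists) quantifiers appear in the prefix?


Quantifier prefix: forall x exists y forall z exists u exists v exists w exists s exists t forall r
Mark each quantifier type:
  U E U E E E E E U
Universal count = 3, Existential count = 6
Asked for existential (exists) quantifiers: 6

6


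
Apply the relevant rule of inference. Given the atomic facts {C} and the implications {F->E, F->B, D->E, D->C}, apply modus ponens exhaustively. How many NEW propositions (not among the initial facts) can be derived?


Initial facts: {C}
Apply modus ponens to closure:
  (no implication fires)
Final known: {C}
New propositions: {(none)}
Count = 0

0


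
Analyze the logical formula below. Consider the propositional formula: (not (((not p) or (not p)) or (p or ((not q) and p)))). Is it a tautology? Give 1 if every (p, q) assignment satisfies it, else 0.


Check all 4 assignments:
p=0, q=0: 0
p=0, q=1: 0
p=1, q=0: 0
p=1, q=1: 0
Satisfying count = 0/4.
Tautology iff count = 4: no.

0


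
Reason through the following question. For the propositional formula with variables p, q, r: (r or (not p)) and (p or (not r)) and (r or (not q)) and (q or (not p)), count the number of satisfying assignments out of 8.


Evaluate all 8 assignments for p, q, r:
p=0, q=0, r=0: 1
p=0, q=0, r=1: 0
p=0, q=1, r=0: 0
p=0, q=1, r=1: 0
p=1, q=0, r=0: 0
p=1, q=0, r=1: 0
p=1, q=1, r=0: 0
p=1, q=1, r=1: 1
Satisfying count = 2

2


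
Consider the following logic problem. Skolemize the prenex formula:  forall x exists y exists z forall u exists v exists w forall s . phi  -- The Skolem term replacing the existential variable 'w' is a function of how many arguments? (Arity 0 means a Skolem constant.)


Quantifier prefix: forall x exists y exists z forall u exists v exists w forall s
'w' is existentially quantified at position 6.
Universal variables preceding it: x, u
Skolem function arity = 2

2


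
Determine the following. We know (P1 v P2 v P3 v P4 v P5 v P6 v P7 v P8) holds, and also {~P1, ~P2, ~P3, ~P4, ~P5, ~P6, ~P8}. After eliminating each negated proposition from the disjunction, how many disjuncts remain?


Original disjuncts (8): P1, P2, P3, P4, P5, P6, P7, P8
Negated (eliminate): ~P1, ~P2, ~P3, ~P4, ~P5, ~P6, ~P8
Remaining disjuncts: P7
Count = 8 - 7 = 1

1


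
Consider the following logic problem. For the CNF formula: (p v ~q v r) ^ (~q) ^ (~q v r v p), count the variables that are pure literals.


Check each variable for pure literal status:
p: pure positive
q: pure negative
r: pure positive
Pure literal count = 3

3


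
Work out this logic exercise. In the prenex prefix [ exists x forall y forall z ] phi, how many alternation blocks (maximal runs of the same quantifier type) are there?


Quantifier-type sequence: E A A  (A=forall, E=exists)
Group into maximal same-type runs:
  Ex1 | Ax2
Number of blocks = 2

2


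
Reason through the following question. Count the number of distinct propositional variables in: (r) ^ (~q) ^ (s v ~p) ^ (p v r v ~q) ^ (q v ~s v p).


Identify each variable that appears in the formula.
Variables found: p, q, r, s
Count = 4

4


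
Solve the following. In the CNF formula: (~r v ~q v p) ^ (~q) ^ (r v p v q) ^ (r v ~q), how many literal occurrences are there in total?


Counting literals in each clause:
Clause 1: 3 literal(s)
Clause 2: 1 literal(s)
Clause 3: 3 literal(s)
Clause 4: 2 literal(s)
Total = 9

9


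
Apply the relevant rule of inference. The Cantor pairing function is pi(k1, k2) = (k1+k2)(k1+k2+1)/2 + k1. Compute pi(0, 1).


k1 + k2 = 1
(k1+k2)(k1+k2+1)/2 = 1 * 2 / 2 = 1
pi = 1 + 0 = 1

1


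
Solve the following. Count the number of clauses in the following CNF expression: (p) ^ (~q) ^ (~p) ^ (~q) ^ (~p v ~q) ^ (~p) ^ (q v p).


A CNF formula is a conjunction of clauses.
Clauses are separated by ^.
Counting the conjuncts: 7 clauses.

7


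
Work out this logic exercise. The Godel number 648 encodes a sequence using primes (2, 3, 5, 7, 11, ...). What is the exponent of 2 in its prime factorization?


Factorize 648 by dividing by 2 repeatedly.
Division steps: 2 divides 648 exactly 3 time(s).
Exponent of 2 = 3

3


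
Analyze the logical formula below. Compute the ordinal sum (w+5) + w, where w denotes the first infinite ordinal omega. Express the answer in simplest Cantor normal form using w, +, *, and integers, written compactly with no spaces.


Compute (w+5) + w.
Ordinal + is associative but NOT commutative; for finite n>0, n + w = w but w + n stays w+n.
(w+5) + w = w + (5+w) = w + w = w*2 (the finite tail 5 is absorbed by the right w).
Result = w*2

w*2


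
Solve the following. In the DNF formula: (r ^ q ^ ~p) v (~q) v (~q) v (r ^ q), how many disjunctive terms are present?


A DNF formula is a disjunction of terms (conjunctions).
Terms are separated by v.
Counting the disjuncts: 4 terms.

4


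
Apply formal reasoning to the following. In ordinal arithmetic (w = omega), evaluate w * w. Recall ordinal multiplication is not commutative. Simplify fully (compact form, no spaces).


Compute w * w.
Ordinal * is associative and left-distributive over +, but NOT commutative; for finite n>1, n*w = w but w*n stays w*n.
w * w = w^2 by definition.
Result = w^2

w^2


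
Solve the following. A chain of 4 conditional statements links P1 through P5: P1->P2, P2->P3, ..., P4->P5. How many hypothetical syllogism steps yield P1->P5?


With 4 implications in a chain connecting 5 propositions:
P1->P2, P2->P3, ..., P4->P5
Steps needed = (number of implications) - 1 = 4 - 1 = 3

3


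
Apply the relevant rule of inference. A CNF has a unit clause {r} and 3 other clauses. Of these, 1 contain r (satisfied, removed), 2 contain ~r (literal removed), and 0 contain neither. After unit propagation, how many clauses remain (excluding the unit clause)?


Satisfied (removed): 1
Shortened (remain): 2
Unchanged (remain): 0
Remaining = 2 + 0 = 2

2


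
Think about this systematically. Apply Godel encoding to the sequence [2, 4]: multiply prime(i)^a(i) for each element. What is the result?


Encode each element as an exponent of the corresponding prime:
  2^2 = 4
  3^4 = 81
Product = 4 * 81 = 324

324


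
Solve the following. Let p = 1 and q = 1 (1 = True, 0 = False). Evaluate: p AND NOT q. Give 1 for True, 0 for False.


p = 1, q = 1
Operation: p AND NOT q
Evaluate: 1 AND NOT 1 = 0

0


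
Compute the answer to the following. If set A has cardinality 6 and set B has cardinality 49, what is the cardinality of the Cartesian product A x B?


The Cartesian product A x B contains all ordered pairs (a, b).
|A x B| = |A| * |B| = 6 * 49 = 294

294


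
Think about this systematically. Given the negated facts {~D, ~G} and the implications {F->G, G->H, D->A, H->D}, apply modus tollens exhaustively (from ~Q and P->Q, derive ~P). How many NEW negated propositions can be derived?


Initial negated facts: {~D, ~G}
Apply modus tollens to closure:
  ~G and F->G  =>  ~F
  ~D and H->D  =>  ~H
Final negated: {~D, ~F, ~G, ~H}
New negations: {~F, ~H}
Count = 2

2


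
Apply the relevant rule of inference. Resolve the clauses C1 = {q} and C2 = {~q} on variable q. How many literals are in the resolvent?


Remove q from C1 and ~q from C2.
C1 remainder: {}
C2 remainder: {}
Union (resolvent): {} (empty clause)
Resolvent has 0 literal(s).

0


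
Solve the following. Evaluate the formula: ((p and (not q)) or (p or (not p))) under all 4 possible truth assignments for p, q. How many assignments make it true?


Check all 4 assignments:
p=0, q=0: 1
p=0, q=1: 1
p=1, q=0: 1
p=1, q=1: 1
Count of True = 4

4


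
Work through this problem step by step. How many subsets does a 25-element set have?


The power set of a set with n elements has 2^n elements.
|P(S)| = 2^25 = 33554432

33554432


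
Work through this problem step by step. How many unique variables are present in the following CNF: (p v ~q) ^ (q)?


Identify each variable that appears in the formula.
Variables found: p, q
Count = 2

2


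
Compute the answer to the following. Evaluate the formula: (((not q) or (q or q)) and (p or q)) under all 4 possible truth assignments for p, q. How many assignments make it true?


Check all 4 assignments:
p=0, q=0: 0
p=0, q=1: 1
p=1, q=0: 1
p=1, q=1: 1
Count of True = 3

3
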